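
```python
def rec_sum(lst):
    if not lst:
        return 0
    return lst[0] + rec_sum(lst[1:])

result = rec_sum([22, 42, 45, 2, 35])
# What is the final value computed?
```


rec_sum([22, 42, 45, 2, 35])
= 22 + rec_sum([42, 45, 2, 35])
= 22 + 42 + rec_sum([45, 2, 35])
= 22 + 42 + 45 + rec_sum([2, 35])
= 22 + 42 + 45 + 2 + rec_sum([35])
= 22 + 42 + 45 + 2 + 35 + rec_sum([])
= 22 + 42 + 45 + 2 + 35 + 0
= 146


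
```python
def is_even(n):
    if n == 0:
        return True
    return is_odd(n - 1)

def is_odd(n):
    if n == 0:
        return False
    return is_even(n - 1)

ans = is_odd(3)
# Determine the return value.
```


is_odd(3)
= is_even(2)
= is_odd(1)
= is_even(0)
n == 0: return True
= True


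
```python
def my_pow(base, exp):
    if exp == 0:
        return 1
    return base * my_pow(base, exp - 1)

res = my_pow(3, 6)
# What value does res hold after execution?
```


my_pow(3, 6)
= 3 * my_pow(3, 5)
= 3 * 3 * my_pow(3, 4)
= 3 * 3 * 3 * my_pow(3, 3)
= 3 * 3 * 3 * 3 * my_pow(3, 2)
= 3 * 3 * 3 * 3 * 3 * my_pow(3, 1)
= 3 * 3 * 3 * 3 * 3 * 3 * my_pow(3, 0)
= 3 * 3 * 3 * 3 * 3 * 3 * 1
= 729


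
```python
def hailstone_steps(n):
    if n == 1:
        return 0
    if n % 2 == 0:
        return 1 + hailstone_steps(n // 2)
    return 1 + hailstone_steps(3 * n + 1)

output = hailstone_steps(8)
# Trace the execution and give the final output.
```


hailstone_steps(8)
8 is even -> hailstone_steps(4)
4 is even -> hailstone_steps(2)
2 is even -> hailstone_steps(1)
Reached 1 after 3 steps
= 3


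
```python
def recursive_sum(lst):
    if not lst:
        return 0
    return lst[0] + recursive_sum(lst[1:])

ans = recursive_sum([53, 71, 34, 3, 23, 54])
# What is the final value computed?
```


recursive_sum([53, 71, 34, 3, 23, 54])
= 53 + recursive_sum([71, 34, 3, 23, 54])
= 53 + 71 + recursive_sum([34, 3, 23, 54])
= 53 + 71 + 34 + recursive_sum([3, 23, 54])
= 53 + 71 + 34 + 3 + recursive_sum([23, 54])
= 53 + 71 + 34 + 3 + 23 + recursive_sum([54])
= 53 + 71 + 34 + 3 + 23 + 54 + recursive_sum([])
= 53 + 71 + 34 + 3 + 23 + 54 + 0
= 238


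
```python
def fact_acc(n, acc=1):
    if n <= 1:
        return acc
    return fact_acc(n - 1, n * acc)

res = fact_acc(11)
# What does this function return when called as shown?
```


fact_acc(11, 1)
= fact_acc(10, 11 * 1) = fact_acc(10, 11)
= fact_acc(9, 10 * 11) = fact_acc(9, 110)
= fact_acc(8, 9 * 110) = fact_acc(8, 990)
= fact_acc(7, 8 * 990) = fact_acc(7, 7920)
= fact_acc(6, 7 * 7920) = fact_acc(6, 55440)
= fact_acc(5, 6 * 55440) = fact_acc(5, 332640)
= fact_acc(4, 5 * 332640) = fact_acc(4, 1663200)
= fact_acc(3, 4 * 1663200) = fact_acc(3, 6652800)
= fact_acc(2, 3 * 6652800) = fact_acc(2, 19958400)
= fact_acc(1, 2 * 19958400) = fact_acc(1, 39916800)
n <= 1, return acc = 39916800


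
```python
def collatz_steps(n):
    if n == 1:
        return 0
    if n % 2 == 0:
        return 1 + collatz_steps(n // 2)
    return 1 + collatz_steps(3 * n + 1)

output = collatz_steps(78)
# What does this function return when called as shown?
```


collatz_steps(78)
78 is even -> collatz_steps(39)
39 is odd -> 3*39+1 = 118 -> collatz_steps(118)
118 is even -> collatz_steps(59)
59 is odd -> 3*59+1 = 178 -> collatz_steps(178)
178 is even -> collatz_steps(89)
89 is odd -> 3*89+1 = 268 -> collatz_steps(268)
268 is even -> collatz_steps(134)
134 is even -> collatz_steps(67)
67 is odd -> 3*67+1 = 202 -> collatz_steps(202)
202 is even -> collatz_steps(101)
101 is odd -> 3*101+1 = 304 -> collatz_steps(304)
304 is even -> collatz_steps(152)
152 is even -> collatz_steps(76)
76 is even -> collatz_steps(38)
38 is even -> collatz_steps(19)
19 is odd -> 3*19+1 = 58 -> collatz_steps(58)
58 is even -> collatz_steps(29)
29 is odd -> 3*29+1 = 88 -> collatz_steps(88)
88 is even -> collatz_steps(44)
44 is even -> collatz_steps(22)
22 is even -> collatz_steps(11)
11 is odd -> 3*11+1 = 34 -> collatz_steps(34)
34 is even -> collatz_steps(17)
17 is odd -> 3*17+1 = 52 -> collatz_steps(52)
52 is even -> collatz_steps(26)
26 is even -> collatz_steps(13)
13 is odd -> 3*13+1 = 40 -> collatz_steps(40)
40 is even -> collatz_steps(20)
20 is even -> collatz_steps(10)
10 is even -> collatz_steps(5)
5 is odd -> 3*5+1 = 16 -> collatz_steps(16)
16 is even -> collatz_steps(8)
8 is even -> collatz_steps(4)
4 is even -> collatz_steps(2)
2 is even -> collatz_steps(1)
Reached 1 after 35 steps
= 35


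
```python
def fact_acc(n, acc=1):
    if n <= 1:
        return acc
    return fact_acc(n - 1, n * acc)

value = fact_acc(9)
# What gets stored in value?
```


fact_acc(9, 1)
= fact_acc(8, 9 * 1) = fact_acc(8, 9)
= fact_acc(7, 8 * 9) = fact_acc(7, 72)
= fact_acc(6, 7 * 72) = fact_acc(6, 504)
= fact_acc(5, 6 * 504) = fact_acc(5, 3024)
= fact_acc(4, 5 * 3024) = fact_acc(4, 15120)
= fact_acc(3, 4 * 15120) = fact_acc(3, 60480)
= fact_acc(2, 3 * 60480) = fact_acc(2, 181440)
= fact_acc(1, 2 * 181440) = fact_acc(1, 362880)
n <= 1, return acc = 362880


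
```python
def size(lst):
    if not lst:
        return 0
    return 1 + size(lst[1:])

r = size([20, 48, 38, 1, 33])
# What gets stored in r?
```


size([20, 48, 38, 1, 33])
= 1 + size([48, 38, 1, 33])
= 1 + 1 + size([38, 1, 33])
= 1 + 1 + 1 + size([1, 33])
= 1 + 1 + 1 + 1 + size([33])
= 1 + 1 + 1 + 1 + 1 + size([])
= 1 + 1 + 1 + 1 + 1 + 0
= 5


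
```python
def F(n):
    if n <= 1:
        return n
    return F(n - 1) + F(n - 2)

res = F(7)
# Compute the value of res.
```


F(7)
= F(6) + F(5)
= (F(5) + F(4)) + F(5)
Computing bottom-up: F(0)=0, F(1)=1, F(2)=1, F(3)=2, F(4)=3, F(5)=5, F(6)=8, F(7)=13
= 13


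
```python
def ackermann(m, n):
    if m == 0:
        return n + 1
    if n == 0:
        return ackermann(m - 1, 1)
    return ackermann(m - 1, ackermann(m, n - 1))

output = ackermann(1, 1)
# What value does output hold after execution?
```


ackermann(1, 1)
= ackermann(0, ackermann(1, 0))
First compute ackermann(1, 0) = 2
= ackermann(0, 2)
= 3


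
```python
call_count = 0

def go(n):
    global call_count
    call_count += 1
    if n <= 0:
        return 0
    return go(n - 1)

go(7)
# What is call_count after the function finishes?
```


go(7) calls go(6) calls ... calls go(0)
Total calls: 7 + 1 (for base case) = 8


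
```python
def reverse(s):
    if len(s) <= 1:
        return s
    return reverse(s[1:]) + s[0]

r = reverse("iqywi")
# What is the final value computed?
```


reverse("iqywi")
= reverse("qywi") + "i"
= reverse("ywi") + "q" + "i"
= reverse("wi") + "y" + "q" + "i"
= reverse("i") + "w" + "y" + "q" + "i"
= "i" + "w" + "y" + "q" + "i"
= "iwyqi"


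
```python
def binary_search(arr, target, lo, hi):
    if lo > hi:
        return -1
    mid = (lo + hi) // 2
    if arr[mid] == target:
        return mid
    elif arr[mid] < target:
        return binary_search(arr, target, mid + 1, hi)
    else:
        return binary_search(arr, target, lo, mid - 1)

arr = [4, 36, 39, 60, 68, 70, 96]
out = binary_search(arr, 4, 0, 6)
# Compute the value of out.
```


binary_search(arr, 4, 0, 6)
lo=0, hi=6, mid=3, arr[mid]=60
60 > 4, search left half
lo=0, hi=2, mid=1, arr[mid]=36
36 > 4, search left half
lo=0, hi=0, mid=0, arr[mid]=4
arr[0] == 4, found at index 0
= 0


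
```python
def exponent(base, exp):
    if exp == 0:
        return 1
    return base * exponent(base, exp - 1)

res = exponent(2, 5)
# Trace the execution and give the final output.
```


exponent(2, 5)
= 2 * exponent(2, 4)
= 2 * 2 * exponent(2, 3)
= 2 * 2 * 2 * exponent(2, 2)
= 2 * 2 * 2 * 2 * exponent(2, 1)
= 2 * 2 * 2 * 2 * 2 * exponent(2, 0)
= 2 * 2 * 2 * 2 * 2 * 1
= 32


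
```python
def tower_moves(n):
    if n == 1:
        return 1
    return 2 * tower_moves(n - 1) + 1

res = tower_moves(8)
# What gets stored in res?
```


tower_moves(8)
= 2 * tower_moves(7) + 1
= 2 * (2 * tower_moves(6) + 1) + 1
= 2 * (2 * (2 * tower_moves(5) + 1) + 1) + 1
= 2 * (2 * (2 * (2 * tower_moves(4) + 1) + 1) + 1) + 1
= 2 * (2 * (2 * (2 * (2 * tower_moves(3) + 1) + 1) + 1) + 1) + 1
= 2 * (2 * (2 * (2 * (2 * (2 * tower_moves(2) + 1) + 1) + 1) + 1) + 1) + 1
= 2 * (2 * (2 * (2 * (2 * (2 * (2 * tower_moves(1) + 1) + 1) + 1) + 1) + 1) + 1) + 1
Now compute bottom-up:
tower_moves(1) = 1
tower_moves(2) = 2 * 1 + 1 = 3
tower_moves(3) = 2 * 3 + 1 = 7
tower_moves(4) = 2 * 7 + 1 = 15
tower_moves(5) = 2 * 15 + 1 = 31
tower_moves(6) = 2 * 31 + 1 = 63
tower_moves(7) = 2 * 63 + 1 = 127
tower_moves(8) = 2 * 127 + 1 = 255
= 255


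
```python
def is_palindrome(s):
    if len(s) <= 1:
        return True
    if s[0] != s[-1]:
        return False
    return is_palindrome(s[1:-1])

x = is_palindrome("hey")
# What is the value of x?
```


is_palindrome("hey")
"hey": s[0]='h' != s[-1]='y' -> False
= False


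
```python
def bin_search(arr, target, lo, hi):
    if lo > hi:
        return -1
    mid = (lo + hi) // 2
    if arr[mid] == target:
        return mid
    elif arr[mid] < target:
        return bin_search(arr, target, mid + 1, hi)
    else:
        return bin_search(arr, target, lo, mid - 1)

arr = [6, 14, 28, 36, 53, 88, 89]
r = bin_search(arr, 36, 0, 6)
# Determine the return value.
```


bin_search(arr, 36, 0, 6)
lo=0, hi=6, mid=3, arr[mid]=36
arr[3] == 36, found at index 3
= 3


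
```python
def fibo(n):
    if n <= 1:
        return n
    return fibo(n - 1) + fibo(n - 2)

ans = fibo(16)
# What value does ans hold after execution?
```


fibo(16)
= fibo(15) + fibo(14)
= (fibo(14) + fibo(13)) + fibo(14)
Computing bottom-up: fibo(0)=0, fibo(1)=1, fibo(2)=1, fibo(3)=2, fibo(4)=3, fibo(5)=5, fibo(6)=8, fibo(7)=13, fibo(8)=21, fibo(9)=34, fibo(10)=55, fibo(11)=89, fibo(12)=144, fibo(13)=233, fibo(14)=377, fibo(15)=610, fibo(16)=987
= 987


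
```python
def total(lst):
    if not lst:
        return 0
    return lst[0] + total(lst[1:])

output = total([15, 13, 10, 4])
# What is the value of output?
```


total([15, 13, 10, 4])
= 15 + total([13, 10, 4])
= 15 + 13 + total([10, 4])
= 15 + 13 + 10 + total([4])
= 15 + 13 + 10 + 4 + total([])
= 15 + 13 + 10 + 4 + 0
= 42


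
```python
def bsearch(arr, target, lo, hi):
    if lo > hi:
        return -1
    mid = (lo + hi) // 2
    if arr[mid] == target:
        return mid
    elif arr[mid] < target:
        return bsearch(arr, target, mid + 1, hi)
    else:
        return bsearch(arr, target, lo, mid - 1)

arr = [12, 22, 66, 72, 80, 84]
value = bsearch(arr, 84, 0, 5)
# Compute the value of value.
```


bsearch(arr, 84, 0, 5)
lo=0, hi=5, mid=2, arr[mid]=66
66 < 84, search right half
lo=3, hi=5, mid=4, arr[mid]=80
80 < 84, search right half
lo=5, hi=5, mid=5, arr[mid]=84
arr[5] == 84, found at index 5
= 5


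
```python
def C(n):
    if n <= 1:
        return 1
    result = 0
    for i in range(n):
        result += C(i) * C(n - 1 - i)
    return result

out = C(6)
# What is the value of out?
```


C(6)
= sum of C(i) * C(6-1-i) for i in 0..5
First compute sub-values bottom-up:
  C(0) = 1, C(1) = 1
  C(2) = 1*1 + 1*1 = 2
  C(3) = 1*2 + 1*1 + 2*1 = 5
  C(4) = 1*5 + 1*2 + 2*1 + 5*1 = 14
  C(5) = 1*14 + 1*5 + 2*2 + 5*1 + 14*1 = 42
Now C(6):
  C(0)*C(5) = 1*42 = 42
  C(1)*C(4) = 1*14 = 14
  C(2)*C(3) = 2*5 = 10
  C(3)*C(2) = 5*2 = 10
  C(4)*C(1) = 14*1 = 14
  C(5)*C(0) = 42*1 = 42
= 42 + 14 + 10 + 10 + 14 + 42
= 132


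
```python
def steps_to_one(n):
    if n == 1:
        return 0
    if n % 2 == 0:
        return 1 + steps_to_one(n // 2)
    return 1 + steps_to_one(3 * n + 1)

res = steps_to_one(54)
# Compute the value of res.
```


steps_to_one(54)
54 is even -> steps_to_one(27)
27 is odd -> 3*27+1 = 82 -> steps_to_one(82)
82 is even -> steps_to_one(41)
41 is odd -> 3*41+1 = 124 -> steps_to_one(124)
124 is even -> steps_to_one(62)
62 is even -> steps_to_one(31)
31 is odd -> 3*31+1 = 94 -> steps_to_one(94)
94 is even -> steps_to_one(47)
47 is odd -> 3*47+1 = 142 -> steps_to_one(142)
142 is even -> steps_to_one(71)
71 is odd -> 3*71+1 = 214 -> steps_to_one(214)
214 is even -> steps_to_one(107)
107 is odd -> 3*107+1 = 322 -> steps_to_one(322)
322 is even -> steps_to_one(161)
161 is odd -> 3*161+1 = 484 -> steps_to_one(484)
484 is even -> steps_to_one(242)
242 is even -> steps_to_one(121)
121 is odd -> 3*121+1 = 364 -> steps_to_one(364)
364 is even -> steps_to_one(182)
182 is even -> steps_to_one(91)
91 is odd -> 3*91+1 = 274 -> steps_to_one(274)
274 is even -> steps_to_one(137)
137 is odd -> 3*137+1 = 412 -> steps_to_one(412)
412 is even -> steps_to_one(206)
206 is even -> steps_to_one(103)
103 is odd -> 3*103+1 = 310 -> steps_to_one(310)
310 is even -> steps_to_one(155)
155 is odd -> 3*155+1 = 466 -> steps_to_one(466)
466 is even -> steps_to_one(233)
233 is odd -> 3*233+1 = 700 -> steps_to_one(700)
700 is even -> steps_to_one(350)
350 is even -> steps_to_one(175)
175 is odd -> 3*175+1 = 526 -> steps_to_one(526)
526 is even -> steps_to_one(263)
263 is odd -> 3*263+1 = 790 -> steps_to_one(790)
790 is even -> steps_to_one(395)
395 is odd -> 3*395+1 = 1186 -> steps_to_one(1186)
1186 is even -> steps_to_one(593)
593 is odd -> 3*593+1 = 1780 -> steps_to_one(1780)
1780 is even -> steps_to_one(890)
890 is even -> steps_to_one(445)
445 is odd -> 3*445+1 = 1336 -> steps_to_one(1336)
1336 is even -> steps_to_one(668)
668 is even -> steps_to_one(334)
334 is even -> steps_to_one(167)
167 is odd -> 3*167+1 = 502 -> steps_to_one(502)
502 is even -> steps_to_one(251)
251 is odd -> 3*251+1 = 754 -> steps_to_one(754)
754 is even -> steps_to_one(377)
377 is odd -> 3*377+1 = 1132 -> steps_to_one(1132)
1132 is even -> steps_to_one(566)
566 is even -> steps_to_one(283)
283 is odd -> 3*283+1 = 850 -> steps_to_one(850)
850 is even -> steps_to_one(425)
425 is odd -> 3*425+1 = 1276 -> steps_to_one(1276)
1276 is even -> steps_to_one(638)
638 is even -> steps_to_one(319)
319 is odd -> 3*319+1 = 958 -> steps_to_one(958)
958 is even -> steps_to_one(479)
479 is odd -> 3*479+1 = 1438 -> steps_to_one(1438)
1438 is even -> steps_to_one(719)
719 is odd -> 3*719+1 = 2158 -> steps_to_one(2158)
2158 is even -> steps_to_one(1079)
1079 is odd -> 3*1079+1 = 3238 -> steps_to_one(3238)
3238 is even -> steps_to_one(1619)
1619 is odd -> 3*1619+1 = 4858 -> steps_to_one(4858)
4858 is even -> steps_to_one(2429)
2429 is odd -> 3*2429+1 = 7288 -> steps_to_one(7288)
7288 is even -> steps_to_one(3644)
3644 is even -> steps_to_one(1822)
1822 is even -> steps_to_one(911)
911 is odd -> 3*911+1 = 2734 -> steps_to_one(2734)
2734 is even -> steps_to_one(1367)
1367 is odd -> 3*1367+1 = 4102 -> steps_to_one(4102)
4102 is even -> steps_to_one(2051)
2051 is odd -> 3*2051+1 = 6154 -> steps_to_one(6154)
6154 is even -> steps_to_one(3077)
3077 is odd -> 3*3077+1 = 9232 -> steps_to_one(9232)
9232 is even -> steps_to_one(4616)
4616 is even -> steps_to_one(2308)
2308 is even -> steps_to_one(1154)
1154 is even -> steps_to_one(577)
577 is odd -> 3*577+1 = 1732 -> steps_to_one(1732)
1732 is even -> steps_to_one(866)
866 is even -> steps_to_one(433)
433 is odd -> 3*433+1 = 1300 -> steps_to_one(1300)
1300 is even -> steps_to_one(650)
650 is even -> steps_to_one(325)
325 is odd -> 3*325+1 = 976 -> steps_to_one(976)
976 is even -> steps_to_one(488)
488 is even -> steps_to_one(244)
244 is even -> steps_to_one(122)
122 is even -> steps_to_one(61)
61 is odd -> 3*61+1 = 184 -> steps_to_one(184)
184 is even -> steps_to_one(92)
92 is even -> steps_to_one(46)
46 is even -> steps_to_one(23)
23 is odd -> 3*23+1 = 70 -> steps_to_one(70)
70 is even -> steps_to_one(35)
35 is odd -> 3*35+1 = 106 -> steps_to_one(106)
106 is even -> steps_to_one(53)
53 is odd -> 3*53+1 = 160 -> steps_to_one(160)
160 is even -> steps_to_one(80)
80 is even -> steps_to_one(40)
40 is even -> steps_to_one(20)
20 is even -> steps_to_one(10)
10 is even -> steps_to_one(5)
5 is odd -> 3*5+1 = 16 -> steps_to_one(16)
16 is even -> steps_to_one(8)
8 is even -> steps_to_one(4)
4 is even -> steps_to_one(2)
2 is even -> steps_to_one(1)
Reached 1 after 112 steps
= 112


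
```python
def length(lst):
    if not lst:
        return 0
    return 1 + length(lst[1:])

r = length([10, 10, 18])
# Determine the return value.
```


length([10, 10, 18])
= 1 + length([10, 18])
= 1 + 1 + length([18])
= 1 + 1 + 1 + length([])
= 1 + 1 + 1 + 0
= 3


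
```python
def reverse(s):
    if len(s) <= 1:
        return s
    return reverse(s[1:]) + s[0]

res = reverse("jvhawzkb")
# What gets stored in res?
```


reverse("jvhawzkb")
= reverse("vhawzkb") + "j"
= reverse("hawzkb") + "v" + "j"
= reverse("awzkb") + "h" + "v" + "j"
= reverse("wzkb") + "a" + "h" + "v" + "j"
= reverse("zkb") + "w" + "a" + "h" + "v" + "j"
= reverse("kb") + "z" + "w" + "a" + "h" + "v" + "j"
= reverse("b") + "k" + "z" + "w" + "a" + "h" + "v" + "j"
= "b" + "k" + "z" + "w" + "a" + "h" + "v" + "j"
= "bkzwahvj"


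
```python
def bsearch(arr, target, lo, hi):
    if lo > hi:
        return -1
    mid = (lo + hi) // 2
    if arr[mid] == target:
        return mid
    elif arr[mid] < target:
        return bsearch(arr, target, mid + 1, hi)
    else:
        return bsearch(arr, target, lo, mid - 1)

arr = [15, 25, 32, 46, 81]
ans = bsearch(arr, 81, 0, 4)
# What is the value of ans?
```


bsearch(arr, 81, 0, 4)
lo=0, hi=4, mid=2, arr[mid]=32
32 < 81, search right half
lo=3, hi=4, mid=3, arr[mid]=46
46 < 81, search right half
lo=4, hi=4, mid=4, arr[mid]=81
arr[4] == 81, found at index 4
= 4


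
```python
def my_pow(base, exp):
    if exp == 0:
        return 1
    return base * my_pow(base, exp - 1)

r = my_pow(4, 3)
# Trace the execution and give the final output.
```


my_pow(4, 3)
= 4 * my_pow(4, 2)
= 4 * 4 * my_pow(4, 1)
= 4 * 4 * 4 * my_pow(4, 0)
= 4 * 4 * 4 * 1
= 64


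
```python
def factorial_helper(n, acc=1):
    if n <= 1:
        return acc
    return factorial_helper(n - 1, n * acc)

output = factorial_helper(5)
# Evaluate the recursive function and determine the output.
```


factorial_helper(5, 1)
= factorial_helper(4, 5 * 1) = factorial_helper(4, 5)
= factorial_helper(3, 4 * 5) = factorial_helper(3, 20)
= factorial_helper(2, 3 * 20) = factorial_helper(2, 60)
= factorial_helper(1, 2 * 60) = factorial_helper(1, 120)
n <= 1, return acc = 120


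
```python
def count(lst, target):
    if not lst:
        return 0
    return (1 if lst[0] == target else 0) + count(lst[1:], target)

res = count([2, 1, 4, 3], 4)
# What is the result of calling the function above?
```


count([2, 1, 4, 3], 4)
lst[0]=2 != 4: 0 + count([1, 4, 3], 4)
lst[0]=1 != 4: 0 + count([4, 3], 4)
lst[0]=4 == 4: 1 + count([3], 4)
lst[0]=3 != 4: 0 + count([], 4)
= 1


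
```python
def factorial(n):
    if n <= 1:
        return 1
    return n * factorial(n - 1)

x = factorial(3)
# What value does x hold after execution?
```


factorial(3)
= 3 * factorial(2)
= 3 * 2 * factorial(1)
= 3 * 2 * 1
= 6


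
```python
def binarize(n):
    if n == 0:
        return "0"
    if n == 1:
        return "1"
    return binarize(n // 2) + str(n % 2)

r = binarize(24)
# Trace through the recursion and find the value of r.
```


binarize(24)
= binarize(12) + "0"
= binarize(6) + "0" + "0"
= binarize(3) + "0" + "0" + "0"
= binarize(1) + "1" + "0" + "0" + "0"
= "1" + "1" + "0" + "0" + "0"
= "11000"


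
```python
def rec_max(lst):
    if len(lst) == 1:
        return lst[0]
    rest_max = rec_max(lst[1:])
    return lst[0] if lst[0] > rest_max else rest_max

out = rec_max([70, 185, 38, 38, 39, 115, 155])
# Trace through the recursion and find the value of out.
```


rec_max([70, 185, 38, 38, 39, 115, 155])
= compare 70 with rec_max([185, 38, 38, 39, 115, 155])
= compare 185 with rec_max([38, 38, 39, 115, 155])
= compare 38 with rec_max([38, 39, 115, 155])
= compare 38 with rec_max([39, 115, 155])
= compare 39 with rec_max([115, 155])
= compare 115 with rec_max([155])
Base: rec_max([155]) = 155
compare 115 with 155: max = 155
compare 39 with 155: max = 155
compare 38 with 155: max = 155
compare 38 with 155: max = 155
compare 185 with 155: max = 185
compare 70 with 185: max = 185
= 185


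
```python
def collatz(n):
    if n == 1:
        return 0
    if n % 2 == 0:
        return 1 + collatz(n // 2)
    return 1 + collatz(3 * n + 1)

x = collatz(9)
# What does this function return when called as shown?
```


collatz(9)
9 is odd -> 3*9+1 = 28 -> collatz(28)
28 is even -> collatz(14)
14 is even -> collatz(7)
7 is odd -> 3*7+1 = 22 -> collatz(22)
22 is even -> collatz(11)
11 is odd -> 3*11+1 = 34 -> collatz(34)
34 is even -> collatz(17)
17 is odd -> 3*17+1 = 52 -> collatz(52)
52 is even -> collatz(26)
26 is even -> collatz(13)
13 is odd -> 3*13+1 = 40 -> collatz(40)
40 is even -> collatz(20)
20 is even -> collatz(10)
10 is even -> collatz(5)
5 is odd -> 3*5+1 = 16 -> collatz(16)
16 is even -> collatz(8)
8 is even -> collatz(4)
4 is even -> collatz(2)
2 is even -> collatz(1)
Reached 1 after 19 steps
= 19


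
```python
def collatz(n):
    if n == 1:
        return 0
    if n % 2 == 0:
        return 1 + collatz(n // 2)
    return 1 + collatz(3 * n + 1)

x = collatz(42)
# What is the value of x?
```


collatz(42)
42 is even -> collatz(21)
21 is odd -> 3*21+1 = 64 -> collatz(64)
64 is even -> collatz(32)
32 is even -> collatz(16)
16 is even -> collatz(8)
8 is even -> collatz(4)
4 is even -> collatz(2)
2 is even -> collatz(1)
Reached 1 after 8 steps
= 8


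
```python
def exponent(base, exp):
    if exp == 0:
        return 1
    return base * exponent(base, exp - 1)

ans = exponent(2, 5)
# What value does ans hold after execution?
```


exponent(2, 5)
= 2 * exponent(2, 4)
= 2 * 2 * exponent(2, 3)
= 2 * 2 * 2 * exponent(2, 2)
= 2 * 2 * 2 * 2 * exponent(2, 1)
= 2 * 2 * 2 * 2 * 2 * exponent(2, 0)
= 2 * 2 * 2 * 2 * 2 * 1
= 32


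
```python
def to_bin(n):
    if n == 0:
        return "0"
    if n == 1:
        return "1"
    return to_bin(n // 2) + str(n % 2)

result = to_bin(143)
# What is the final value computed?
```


to_bin(143)
= to_bin(71) + "1"
= to_bin(35) + "1" + "1"
= to_bin(17) + "1" + "1" + "1"
= to_bin(8) + "1" + "1" + "1" + "1"
= to_bin(4) + "0" + "1" + "1" + "1" + "1"
= to_bin(2) + "0" + "0" + "1" + "1" + "1" + "1"
= to_bin(1) + "0" + "0" + "0" + "1" + "1" + "1" + "1"
= "1" + "0" + "0" + "0" + "1" + "1" + "1" + "1"
= "10001111"


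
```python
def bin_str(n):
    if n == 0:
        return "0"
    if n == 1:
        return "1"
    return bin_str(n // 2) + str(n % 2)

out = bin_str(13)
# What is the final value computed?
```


bin_str(13)
= bin_str(6) + "1"
= bin_str(3) + "0" + "1"
= bin_str(1) + "1" + "0" + "1"
= "1" + "1" + "0" + "1"
= "1101"


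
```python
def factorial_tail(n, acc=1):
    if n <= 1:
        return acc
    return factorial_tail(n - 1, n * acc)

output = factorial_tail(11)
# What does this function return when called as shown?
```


factorial_tail(11, 1)
= factorial_tail(10, 11 * 1) = factorial_tail(10, 11)
= factorial_tail(9, 10 * 11) = factorial_tail(9, 110)
= factorial_tail(8, 9 * 110) = factorial_tail(8, 990)
= factorial_tail(7, 8 * 990) = factorial_tail(7, 7920)
= factorial_tail(6, 7 * 7920) = factorial_tail(6, 55440)
= factorial_tail(5, 6 * 55440) = factorial_tail(5, 332640)
= factorial_tail(4, 5 * 332640) = factorial_tail(4, 1663200)
= factorial_tail(3, 4 * 1663200) = factorial_tail(3, 6652800)
= factorial_tail(2, 3 * 6652800) = factorial_tail(2, 19958400)
= factorial_tail(1, 2 * 19958400) = factorial_tail(1, 39916800)
n <= 1, return acc = 39916800


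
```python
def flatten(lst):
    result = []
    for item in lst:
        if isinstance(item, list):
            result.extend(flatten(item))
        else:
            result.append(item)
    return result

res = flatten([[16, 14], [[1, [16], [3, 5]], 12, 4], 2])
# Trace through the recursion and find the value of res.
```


flatten([[16, 14], [[1, [16], [3, 5]], 12, 4], 2])
Processing each element:
  [16, 14] is a list -> flatten recursively -> [16, 14]
  [[1, [16], [3, 5]], 12, 4] is a list -> flatten recursively -> [1, 16, 3, 5, 12, 4]
  2 is not a list -> append 2
= [16, 14, 1, 16, 3, 5, 12, 4, 2]


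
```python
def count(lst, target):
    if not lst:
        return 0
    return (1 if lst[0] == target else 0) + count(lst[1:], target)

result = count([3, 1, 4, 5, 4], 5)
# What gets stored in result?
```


count([3, 1, 4, 5, 4], 5)
lst[0]=3 != 5: 0 + count([1, 4, 5, 4], 5)
lst[0]=1 != 5: 0 + count([4, 5, 4], 5)
lst[0]=4 != 5: 0 + count([5, 4], 5)
lst[0]=5 == 5: 1 + count([4], 5)
lst[0]=4 != 5: 0 + count([], 5)
= 1


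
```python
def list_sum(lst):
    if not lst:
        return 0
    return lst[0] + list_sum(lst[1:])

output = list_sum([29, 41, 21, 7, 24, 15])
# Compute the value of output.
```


list_sum([29, 41, 21, 7, 24, 15])
= 29 + list_sum([41, 21, 7, 24, 15])
= 29 + 41 + list_sum([21, 7, 24, 15])
= 29 + 41 + 21 + list_sum([7, 24, 15])
= 29 + 41 + 21 + 7 + list_sum([24, 15])
= 29 + 41 + 21 + 7 + 24 + list_sum([15])
= 29 + 41 + 21 + 7 + 24 + 15 + list_sum([])
= 29 + 41 + 21 + 7 + 24 + 15 + 0
= 137


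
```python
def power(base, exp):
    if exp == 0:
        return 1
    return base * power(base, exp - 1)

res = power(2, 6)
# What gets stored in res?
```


power(2, 6)
= 2 * power(2, 5)
= 2 * 2 * power(2, 4)
= 2 * 2 * 2 * power(2, 3)
= 2 * 2 * 2 * 2 * power(2, 2)
= 2 * 2 * 2 * 2 * 2 * power(2, 1)
= 2 * 2 * 2 * 2 * 2 * 2 * power(2, 0)
= 2 * 2 * 2 * 2 * 2 * 2 * 1
= 64


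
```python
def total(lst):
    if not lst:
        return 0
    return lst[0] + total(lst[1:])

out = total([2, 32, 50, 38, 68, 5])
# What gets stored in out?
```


total([2, 32, 50, 38, 68, 5])
= 2 + total([32, 50, 38, 68, 5])
= 2 + 32 + total([50, 38, 68, 5])
= 2 + 32 + 50 + total([38, 68, 5])
= 2 + 32 + 50 + 38 + total([68, 5])
= 2 + 32 + 50 + 38 + 68 + total([5])
= 2 + 32 + 50 + 38 + 68 + 5 + total([])
= 2 + 32 + 50 + 38 + 68 + 5 + 0
= 195


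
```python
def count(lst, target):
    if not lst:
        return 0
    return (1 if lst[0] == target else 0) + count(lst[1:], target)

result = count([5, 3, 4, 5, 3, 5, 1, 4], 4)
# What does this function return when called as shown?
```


count([5, 3, 4, 5, 3, 5, 1, 4], 4)
lst[0]=5 != 4: 0 + count([3, 4, 5, 3, 5, 1, 4], 4)
lst[0]=3 != 4: 0 + count([4, 5, 3, 5, 1, 4], 4)
lst[0]=4 == 4: 1 + count([5, 3, 5, 1, 4], 4)
lst[0]=5 != 4: 0 + count([3, 5, 1, 4], 4)
lst[0]=3 != 4: 0 + count([5, 1, 4], 4)
lst[0]=5 != 4: 0 + count([1, 4], 4)
lst[0]=1 != 4: 0 + count([4], 4)
lst[0]=4 == 4: 1 + count([], 4)
= 2


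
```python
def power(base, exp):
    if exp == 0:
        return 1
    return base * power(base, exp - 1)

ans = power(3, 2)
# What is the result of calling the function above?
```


power(3, 2)
= 3 * power(3, 1)
= 3 * 3 * power(3, 0)
= 3 * 3 * 1
= 9


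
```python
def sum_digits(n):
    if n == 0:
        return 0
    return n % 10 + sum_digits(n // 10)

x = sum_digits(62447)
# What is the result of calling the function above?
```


sum_digits(62447)
= 7 + sum_digits(6244)
= 7 + 4 + sum_digits(624)
= 7 + 4 + 4 + sum_digits(62)
= 7 + 4 + 4 + 2 + sum_digits(6)
= 7 + 4 + 4 + 2 + 6 + sum_digits(0)
= 7 + 4 + 4 + 2 + 6 + 0
= 23


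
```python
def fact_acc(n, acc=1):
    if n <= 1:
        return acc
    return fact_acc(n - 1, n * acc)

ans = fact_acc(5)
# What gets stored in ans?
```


fact_acc(5, 1)
= fact_acc(4, 5 * 1) = fact_acc(4, 5)
= fact_acc(3, 4 * 5) = fact_acc(3, 20)
= fact_acc(2, 3 * 20) = fact_acc(2, 60)
= fact_acc(1, 2 * 60) = fact_acc(1, 120)
n <= 1, return acc = 120


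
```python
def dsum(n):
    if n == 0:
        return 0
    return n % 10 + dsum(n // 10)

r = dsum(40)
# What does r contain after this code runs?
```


dsum(40)
= 0 + dsum(4)
= 0 + 4 + dsum(0)
= 0 + 4 + 0
= 4


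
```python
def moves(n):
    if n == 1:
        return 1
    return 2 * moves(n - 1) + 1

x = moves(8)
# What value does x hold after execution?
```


moves(8)
= 2 * moves(7) + 1
= 2 * (2 * moves(6) + 1) + 1
= 2 * (2 * (2 * moves(5) + 1) + 1) + 1
= 2 * (2 * (2 * (2 * moves(4) + 1) + 1) + 1) + 1
= 2 * (2 * (2 * (2 * (2 * moves(3) + 1) + 1) + 1) + 1) + 1
= 2 * (2 * (2 * (2 * (2 * (2 * moves(2) + 1) + 1) + 1) + 1) + 1) + 1
= 2 * (2 * (2 * (2 * (2 * (2 * (2 * moves(1) + 1) + 1) + 1) + 1) + 1) + 1) + 1
Now compute bottom-up:
moves(1) = 1
moves(2) = 2 * 1 + 1 = 3
moves(3) = 2 * 3 + 1 = 7
moves(4) = 2 * 7 + 1 = 15
moves(5) = 2 * 15 + 1 = 31
moves(6) = 2 * 31 + 1 = 63
moves(7) = 2 * 63 + 1 = 127
moves(8) = 2 * 127 + 1 = 255
= 255


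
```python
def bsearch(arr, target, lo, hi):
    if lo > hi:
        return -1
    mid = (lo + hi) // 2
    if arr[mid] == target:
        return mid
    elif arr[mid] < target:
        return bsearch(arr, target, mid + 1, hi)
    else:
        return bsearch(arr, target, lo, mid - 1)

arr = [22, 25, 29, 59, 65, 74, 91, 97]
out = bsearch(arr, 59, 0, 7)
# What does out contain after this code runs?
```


bsearch(arr, 59, 0, 7)
lo=0, hi=7, mid=3, arr[mid]=59
arr[3] == 59, found at index 3
= 3


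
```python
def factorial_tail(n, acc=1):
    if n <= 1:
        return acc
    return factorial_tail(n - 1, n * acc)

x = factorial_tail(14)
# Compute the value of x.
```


factorial_tail(14, 1)
= factorial_tail(13, 14 * 1) = factorial_tail(13, 14)
= factorial_tail(12, 13 * 14) = factorial_tail(12, 182)
= factorial_tail(11, 12 * 182) = factorial_tail(11, 2184)
= factorial_tail(10, 11 * 2184) = factorial_tail(10, 24024)
= factorial_tail(9, 10 * 24024) = factorial_tail(9, 240240)
= factorial_tail(8, 9 * 240240) = factorial_tail(8, 2162160)
= factorial_tail(7, 8 * 2162160) = factorial_tail(7, 17297280)
= factorial_tail(6, 7 * 17297280) = factorial_tail(6, 121080960)
= factorial_tail(5, 6 * 121080960) = factorial_tail(5, 726485760)
= factorial_tail(4, 5 * 726485760) = factorial_tail(4, 3632428800)
= factorial_tail(3, 4 * 3632428800) = factorial_tail(3, 14529715200)
= factorial_tail(2, 3 * 14529715200) = factorial_tail(2, 43589145600)
= factorial_tail(1, 2 * 43589145600) = factorial_tail(1, 87178291200)
n <= 1, return acc = 87178291200


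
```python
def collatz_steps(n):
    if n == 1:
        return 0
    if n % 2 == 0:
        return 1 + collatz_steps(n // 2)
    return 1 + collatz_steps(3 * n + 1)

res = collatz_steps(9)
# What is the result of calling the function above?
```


collatz_steps(9)
9 is odd -> 3*9+1 = 28 -> collatz_steps(28)
28 is even -> collatz_steps(14)
14 is even -> collatz_steps(7)
7 is odd -> 3*7+1 = 22 -> collatz_steps(22)
22 is even -> collatz_steps(11)
11 is odd -> 3*11+1 = 34 -> collatz_steps(34)
34 is even -> collatz_steps(17)
17 is odd -> 3*17+1 = 52 -> collatz_steps(52)
52 is even -> collatz_steps(26)
26 is even -> collatz_steps(13)
13 is odd -> 3*13+1 = 40 -> collatz_steps(40)
40 is even -> collatz_steps(20)
20 is even -> collatz_steps(10)
10 is even -> collatz_steps(5)
5 is odd -> 3*5+1 = 16 -> collatz_steps(16)
16 is even -> collatz_steps(8)
8 is even -> collatz_steps(4)
4 is even -> collatz_steps(2)
2 is even -> collatz_steps(1)
Reached 1 after 19 steps
= 19


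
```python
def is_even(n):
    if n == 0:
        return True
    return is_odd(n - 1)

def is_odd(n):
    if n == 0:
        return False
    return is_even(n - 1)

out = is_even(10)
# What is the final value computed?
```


is_even(10)
= is_odd(9)
= is_even(8)
= is_odd(7)
= is_even(6)
= is_odd(5)
= is_even(4)
= is_odd(3)
= is_even(2)
= is_odd(1)
= is_even(0)
n == 0: return True
= True


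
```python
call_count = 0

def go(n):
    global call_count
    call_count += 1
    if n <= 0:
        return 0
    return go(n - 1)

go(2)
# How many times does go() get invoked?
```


go(2) calls go(1) calls ... calls go(0)
Total calls: 2 + 1 (for base case) = 3


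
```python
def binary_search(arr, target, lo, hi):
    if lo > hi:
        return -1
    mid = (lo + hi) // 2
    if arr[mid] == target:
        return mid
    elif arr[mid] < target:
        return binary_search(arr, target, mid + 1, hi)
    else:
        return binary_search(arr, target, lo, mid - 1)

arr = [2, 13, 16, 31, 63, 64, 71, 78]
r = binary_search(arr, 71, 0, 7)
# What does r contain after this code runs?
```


binary_search(arr, 71, 0, 7)
lo=0, hi=7, mid=3, arr[mid]=31
31 < 71, search right half
lo=4, hi=7, mid=5, arr[mid]=64
64 < 71, search right half
lo=6, hi=7, mid=6, arr[mid]=71
arr[6] == 71, found at index 6
= 6


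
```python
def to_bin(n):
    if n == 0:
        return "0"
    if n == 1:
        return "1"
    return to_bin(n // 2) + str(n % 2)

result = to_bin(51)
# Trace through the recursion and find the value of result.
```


to_bin(51)
= to_bin(25) + "1"
= to_bin(12) + "1" + "1"
= to_bin(6) + "0" + "1" + "1"
= to_bin(3) + "0" + "0" + "1" + "1"
= to_bin(1) + "1" + "0" + "0" + "1" + "1"
= "1" + "1" + "0" + "0" + "1" + "1"
= "110011"


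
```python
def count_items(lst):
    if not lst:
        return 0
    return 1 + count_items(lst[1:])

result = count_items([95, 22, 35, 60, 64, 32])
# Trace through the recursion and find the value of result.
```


count_items([95, 22, 35, 60, 64, 32])
= 1 + count_items([22, 35, 60, 64, 32])
= 1 + 1 + count_items([35, 60, 64, 32])
= 1 + 1 + 1 + count_items([60, 64, 32])
= 1 + 1 + 1 + 1 + count_items([64, 32])
= 1 + 1 + 1 + 1 + 1 + count_items([32])
= 1 + 1 + 1 + 1 + 1 + 1 + count_items([])
= 1 + 1 + 1 + 1 + 1 + 1 + 0
= 6


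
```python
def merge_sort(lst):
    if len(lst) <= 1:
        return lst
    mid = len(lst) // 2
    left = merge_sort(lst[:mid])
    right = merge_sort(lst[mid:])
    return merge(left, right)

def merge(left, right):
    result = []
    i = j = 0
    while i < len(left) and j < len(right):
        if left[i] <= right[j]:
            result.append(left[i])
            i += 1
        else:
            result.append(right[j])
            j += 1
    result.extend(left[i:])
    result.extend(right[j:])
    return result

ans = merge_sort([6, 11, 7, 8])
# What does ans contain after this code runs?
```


merge_sort([6, 11, 7, 8])
Split into [6, 11] and [7, 8]
Left sorted: [6, 11]
Right sorted: [7, 8]
Merge [6, 11] and [7, 8]
= [6, 7, 8, 11]


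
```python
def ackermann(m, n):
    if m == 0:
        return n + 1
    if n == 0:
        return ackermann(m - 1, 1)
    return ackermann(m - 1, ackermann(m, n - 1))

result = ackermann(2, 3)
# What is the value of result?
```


ackermann(2, 3)
= ackermann(1, ackermann(2, 2))
First compute ackermann(2, 2) = 7
= ackermann(1, 7)
= 9


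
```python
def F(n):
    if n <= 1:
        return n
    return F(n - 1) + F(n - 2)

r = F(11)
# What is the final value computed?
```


F(11)
= F(10) + F(9)
= (F(9) + F(8)) + F(9)
Computing bottom-up: F(0)=0, F(1)=1, F(2)=1, F(3)=2, F(4)=3, F(5)=5, F(6)=8, F(7)=13, F(8)=21, F(9)=34, F(10)=55, F(11)=89
= 89


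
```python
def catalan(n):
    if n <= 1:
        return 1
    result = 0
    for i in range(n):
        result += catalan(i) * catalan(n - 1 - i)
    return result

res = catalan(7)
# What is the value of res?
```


catalan(7)
= sum of catalan(i) * catalan(7-1-i) for i in 0..6
First compute sub-values bottom-up:
  catalan(0) = 1, catalan(1) = 1
  catalan(2) = 1*1 + 1*1 = 2
  catalan(3) = 1*2 + 1*1 + 2*1 = 5
  catalan(4) = 1*5 + 1*2 + 2*1 + 5*1 = 14
  catalan(5) = 1*14 + 1*5 + 2*2 + 5*1 + 14*1 = 42
  catalan(6) = 1*42 + 1*14 + 2*5 + 5*2 + 14*1 + 42*1 = 132
Now catalan(7):
  catalan(0)*catalan(6) = 1*132 = 132
  catalan(1)*catalan(5) = 1*42 = 42
  catalan(2)*catalan(4) = 2*14 = 28
  catalan(3)*catalan(3) = 5*5 = 25
  catalan(4)*catalan(2) = 14*2 = 28
  catalan(5)*catalan(1) = 42*1 = 42
  catalan(6)*catalan(0) = 132*1 = 132
= 132 + 42 + 28 + 25 + 28 + 42 + 132
= 429


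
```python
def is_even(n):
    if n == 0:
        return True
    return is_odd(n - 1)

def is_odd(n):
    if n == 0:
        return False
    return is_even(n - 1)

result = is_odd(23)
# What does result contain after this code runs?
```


is_odd(23)
= is_even(22)
= is_odd(21)
= is_even(20)
= is_odd(19)
= is_even(18)
= is_odd(17)
= is_even(16)
= is_odd(15)
= is_even(14)
= is_odd(13)
= is_even(12)
= is_odd(11)
= is_even(10)
= is_odd(9)
= is_even(8)
= is_odd(7)
= is_even(6)
= is_odd(5)
= is_even(4)
= is_odd(3)
= is_even(2)
= is_odd(1)
= is_even(0)
n == 0: return True
= True


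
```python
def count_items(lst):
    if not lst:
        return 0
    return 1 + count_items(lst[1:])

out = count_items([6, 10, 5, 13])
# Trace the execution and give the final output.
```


count_items([6, 10, 5, 13])
= 1 + count_items([10, 5, 13])
= 1 + 1 + count_items([5, 13])
= 1 + 1 + 1 + count_items([13])
= 1 + 1 + 1 + 1 + count_items([])
= 1 + 1 + 1 + 1 + 0
= 4


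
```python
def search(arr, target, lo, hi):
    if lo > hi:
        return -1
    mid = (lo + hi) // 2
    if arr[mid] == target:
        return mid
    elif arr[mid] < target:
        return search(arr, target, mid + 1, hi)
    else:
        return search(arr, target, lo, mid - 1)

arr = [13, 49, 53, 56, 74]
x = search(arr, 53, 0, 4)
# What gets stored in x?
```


search(arr, 53, 0, 4)
lo=0, hi=4, mid=2, arr[mid]=53
arr[2] == 53, found at index 2
= 2


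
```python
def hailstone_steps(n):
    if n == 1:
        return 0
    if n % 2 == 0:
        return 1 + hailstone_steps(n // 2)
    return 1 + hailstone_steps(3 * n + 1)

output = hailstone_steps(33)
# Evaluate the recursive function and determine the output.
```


hailstone_steps(33)
33 is odd -> 3*33+1 = 100 -> hailstone_steps(100)
100 is even -> hailstone_steps(50)
50 is even -> hailstone_steps(25)
25 is odd -> 3*25+1 = 76 -> hailstone_steps(76)
76 is even -> hailstone_steps(38)
38 is even -> hailstone_steps(19)
19 is odd -> 3*19+1 = 58 -> hailstone_steps(58)
58 is even -> hailstone_steps(29)
29 is odd -> 3*29+1 = 88 -> hailstone_steps(88)
88 is even -> hailstone_steps(44)
44 is even -> hailstone_steps(22)
22 is even -> hailstone_steps(11)
11 is odd -> 3*11+1 = 34 -> hailstone_steps(34)
34 is even -> hailstone_steps(17)
17 is odd -> 3*17+1 = 52 -> hailstone_steps(52)
52 is even -> hailstone_steps(26)
26 is even -> hailstone_steps(13)
13 is odd -> 3*13+1 = 40 -> hailstone_steps(40)
40 is even -> hailstone_steps(20)
20 is even -> hailstone_steps(10)
10 is even -> hailstone_steps(5)
5 is odd -> 3*5+1 = 16 -> hailstone_steps(16)
16 is even -> hailstone_steps(8)
8 is even -> hailstone_steps(4)
4 is even -> hailstone_steps(2)
2 is even -> hailstone_steps(1)
Reached 1 after 26 steps
= 26


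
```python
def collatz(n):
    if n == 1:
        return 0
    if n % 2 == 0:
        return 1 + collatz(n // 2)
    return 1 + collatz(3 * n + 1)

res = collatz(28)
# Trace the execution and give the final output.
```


collatz(28)
28 is even -> collatz(14)
14 is even -> collatz(7)
7 is odd -> 3*7+1 = 22 -> collatz(22)
22 is even -> collatz(11)
11 is odd -> 3*11+1 = 34 -> collatz(34)
34 is even -> collatz(17)
17 is odd -> 3*17+1 = 52 -> collatz(52)
52 is even -> collatz(26)
26 is even -> collatz(13)
13 is odd -> 3*13+1 = 40 -> collatz(40)
40 is even -> collatz(20)
20 is even -> collatz(10)
10 is even -> collatz(5)
5 is odd -> 3*5+1 = 16 -> collatz(16)
16 is even -> collatz(8)
8 is even -> collatz(4)
4 is even -> collatz(2)
2 is even -> collatz(1)
Reached 1 after 18 steps
= 18


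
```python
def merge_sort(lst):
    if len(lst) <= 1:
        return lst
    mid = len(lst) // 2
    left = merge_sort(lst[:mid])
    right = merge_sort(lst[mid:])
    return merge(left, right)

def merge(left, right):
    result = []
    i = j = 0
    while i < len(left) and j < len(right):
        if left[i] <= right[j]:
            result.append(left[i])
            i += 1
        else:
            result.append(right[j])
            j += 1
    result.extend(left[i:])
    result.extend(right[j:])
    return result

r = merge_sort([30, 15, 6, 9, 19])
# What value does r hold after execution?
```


merge_sort([30, 15, 6, 9, 19])
Split into [30, 15] and [6, 9, 19]
Left sorted: [15, 30]
Right sorted: [6, 9, 19]
Merge [15, 30] and [6, 9, 19]
= [6, 9, 15, 19, 30]


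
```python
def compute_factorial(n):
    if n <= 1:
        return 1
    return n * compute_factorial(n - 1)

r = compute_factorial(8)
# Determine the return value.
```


compute_factorial(8)
= 8 * compute_factorial(7)
= 8 * 7 * compute_factorial(6)
= 8 * 7 * 6 * compute_factorial(5)
= 8 * 7 * 6 * 5 * compute_factorial(4)
= 8 * 7 * 6 * 5 * 4 * compute_factorial(3)
= 8 * 7 * 6 * 5 * 4 * 3 * compute_factorial(2)
= 8 * 7 * 6 * 5 * 4 * 3 * 2 * compute_factorial(1)
= 8 * 7 * 6 * 5 * 4 * 3 * 2 * 1
= 40320


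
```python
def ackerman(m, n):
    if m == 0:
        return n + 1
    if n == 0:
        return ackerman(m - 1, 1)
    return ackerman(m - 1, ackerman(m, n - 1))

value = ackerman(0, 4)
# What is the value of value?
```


ackerman(0, 4)
m == 0: return 4 + 1 = 5
= 5
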